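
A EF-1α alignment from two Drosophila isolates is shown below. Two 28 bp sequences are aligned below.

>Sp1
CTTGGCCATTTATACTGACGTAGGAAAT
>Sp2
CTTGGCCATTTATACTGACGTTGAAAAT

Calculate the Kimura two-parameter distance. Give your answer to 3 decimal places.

0.075

Of 28 sites, 1 differences are transitions and 1 are transversions, so P = 1/28 ≈ 0.035714 and Q = 1/28 ≈ 0.035714.
Under the Kimura two-parameter model, d = −½ ln(1 − 2P − Q) − ¼ ln(1 − 2Q).
1 − 2P − Q = 0.892858, giving −½ ln(0.892858) = 0.056664.
1 − 2Q = 0.928572, giving −¼ ln(0.928572) = 0.018527.
d = 0.056664 + 0.018527 = 0.075191.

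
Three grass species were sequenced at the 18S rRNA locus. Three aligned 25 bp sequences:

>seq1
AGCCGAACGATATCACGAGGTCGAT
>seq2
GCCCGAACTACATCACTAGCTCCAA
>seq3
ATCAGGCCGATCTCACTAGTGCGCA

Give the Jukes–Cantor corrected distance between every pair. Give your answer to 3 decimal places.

seq1–seq2: 8/25 sites differ → p = 0.32, d = −0.75 ln(1 − 0.426667) = 0.417216 ≈ 0.417.
seq1–seq3: 10/25 sites differ → p = 0.4, d = −0.75 ln(1 − 0.533333) = 0.571605 ≈ 0.572.
seq2–seq3: 12/25 sites differ → p = 0.48, d = −0.75 ln(1 − 0.64) = 0.766238 ≈ 0.766.

d(seq1,seq2) = 0.417, d(seq1,seq3) = 0.572, d(seq2,seq3) = 0.766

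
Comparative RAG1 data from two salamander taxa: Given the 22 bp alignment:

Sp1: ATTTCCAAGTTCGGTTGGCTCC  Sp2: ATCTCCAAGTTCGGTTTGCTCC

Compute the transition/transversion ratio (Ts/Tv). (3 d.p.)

1.000

Transitions are A↔G and C↔T; transversions are all other mismatches.
Transitions: 1. Transversions: 1.
R = 1/1 = 1.000.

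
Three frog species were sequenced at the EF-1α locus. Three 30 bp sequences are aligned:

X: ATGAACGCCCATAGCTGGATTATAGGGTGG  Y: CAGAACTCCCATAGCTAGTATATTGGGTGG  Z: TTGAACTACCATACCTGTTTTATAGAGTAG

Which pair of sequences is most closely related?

X and Y

X–Y: 7/30 differ, p = 0.233, d = 0.280.
X–Z: 8/30 differ, p = 0.267, d = 0.330.
Y–Z: 10/30 differ, p = 0.333, d = 0.441.
The smallest distance is between X and Y.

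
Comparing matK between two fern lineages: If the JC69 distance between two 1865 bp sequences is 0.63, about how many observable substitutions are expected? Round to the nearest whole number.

795

Invert JC69: p = (3/4)(1 − e^(−4d/3)) = 0.75 × (1 − e^(-0.84)) = 0.75 × (1 − 0.431711) = 0.426217.
Expected differing sites = pL ≈ 0.426217 × 1865 = 794.894705 ≈ 795.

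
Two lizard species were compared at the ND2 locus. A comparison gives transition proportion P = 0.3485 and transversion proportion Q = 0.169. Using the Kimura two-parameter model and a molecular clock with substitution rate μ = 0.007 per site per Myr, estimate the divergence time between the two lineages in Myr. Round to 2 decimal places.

79.15

Under the Kimura two-parameter model, d = −½ ln(1 − 2P − Q) − ¼ ln(1 − 2Q).
1 − 2P − Q = 0.134, giving −½ ln(0.134) = 1.004958.
1 − 2Q = 0.662, giving −¼ ln(0.662) = 0.103122.
d = 1.004958 + 0.103122 = 1.108080.
Under a molecular clock d = 2μt, so t = d/(2μ) = 1.108080 / (2 × 0.007) = 79.15 Myr.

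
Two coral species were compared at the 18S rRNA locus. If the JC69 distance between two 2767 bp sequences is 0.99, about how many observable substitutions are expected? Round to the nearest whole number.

Invert JC69: p = (3/4)(1 − e^(−4d/3)) = 0.75 × (1 − e^(-1.32)) = 0.75 × (1 − 0.267135) = 0.549649.
Expected differing sites = pL ≈ 0.549649 × 2767 = 1520.878783 ≈ 1521.

1521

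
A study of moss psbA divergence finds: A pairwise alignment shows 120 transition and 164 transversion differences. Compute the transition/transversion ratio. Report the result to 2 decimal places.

0.73

R = 120/164 = 0.731707… ≈ 0.73 (to 2 d.p.).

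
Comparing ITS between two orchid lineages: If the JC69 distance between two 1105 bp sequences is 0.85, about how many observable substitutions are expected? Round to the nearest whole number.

562

Invert JC69: p = (3/4)(1 − e^(−4d/3)) = 0.75 × (1 − e^(-1.133333)) = 0.75 × (1 − 0.321958) = 0.508532.
Expected differing sites = pL ≈ 0.508532 × 1105 = 561.92786 ≈ 562.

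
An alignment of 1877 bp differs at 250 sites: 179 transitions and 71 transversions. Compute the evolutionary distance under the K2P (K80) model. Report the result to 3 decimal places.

P = 179/1877 ≈ 0.095365 and Q = 71/1877 ≈ 0.037826.
Under the Kimura two-parameter model, d = −½ ln(1 − 2P − Q) − ¼ ln(1 − 2Q).
1 − 2P − Q = 0.771444, giving −½ ln(0.771444) = 0.129746.
1 − 2Q = 0.924348, giving −¼ ln(0.924348) = 0.019667.
d = 0.129746 + 0.019667 = 0.149413.

0.149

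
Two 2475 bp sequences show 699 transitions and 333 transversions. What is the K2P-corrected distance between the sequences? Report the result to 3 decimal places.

0.679

P = 699/2475 ≈ 0.282424 and Q = 333/2475 ≈ 0.134545.
Under the Kimura two-parameter model, d = −½ ln(1 − 2P − Q) − ¼ ln(1 − 2Q).
1 − 2P − Q = 0.300607, giving −½ ln(0.300607) = 0.600976.
1 − 2Q = 0.73091, giving −¼ ln(0.73091) = 0.078366.
d = 0.600976 + 0.078366 = 0.679342.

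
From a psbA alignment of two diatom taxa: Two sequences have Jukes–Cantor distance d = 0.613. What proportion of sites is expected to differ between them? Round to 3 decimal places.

0.419

p = (3/4)(1 − e^(−4d/3)) = 0.75 × (1 − e^(-0.817333)) = 0.75 × (1 − 0.441608) = 0.418794.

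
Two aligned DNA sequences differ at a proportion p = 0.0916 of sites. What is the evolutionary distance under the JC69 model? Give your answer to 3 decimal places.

d = −(3/4) ln(1 − 4p/3) = −0.75 ln(1 − 0.122133) = −0.75 ln(0.877867)
  = −0.75 × (-0.130260) = 0.097695 substitutions/site.

0.098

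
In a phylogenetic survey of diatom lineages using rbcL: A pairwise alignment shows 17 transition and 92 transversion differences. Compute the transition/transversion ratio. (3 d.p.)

R = 17/92 = 0.184782… ≈ 0.185 (to 3 d.p.).

0.185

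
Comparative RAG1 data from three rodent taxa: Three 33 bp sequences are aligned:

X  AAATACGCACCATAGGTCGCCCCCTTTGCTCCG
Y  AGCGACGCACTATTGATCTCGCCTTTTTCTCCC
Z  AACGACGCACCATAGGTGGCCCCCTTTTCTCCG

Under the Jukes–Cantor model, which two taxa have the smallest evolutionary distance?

X and Z

X–Y: 11/33 differ, p = 0.333, d = 0.441.
X–Z: 4/33 differ, p = 0.121, d = 0.132.
Y–Z: 9/33 differ, p = 0.273, d = 0.339.
The smallest distance is between X and Z.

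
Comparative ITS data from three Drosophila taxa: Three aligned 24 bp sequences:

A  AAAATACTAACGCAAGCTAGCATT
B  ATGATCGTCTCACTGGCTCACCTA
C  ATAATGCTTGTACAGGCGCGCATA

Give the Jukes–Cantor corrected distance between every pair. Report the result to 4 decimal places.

d(A,B) = 0.9607, d(A,C) = 0.6082, d(B,C) = 0.6082

A–B: 13/24 sites differ → p ≈ 0.541667, d = −0.75 ln(1 − 0.722223) = 0.960702 ≈ 0.9607.
A–C: 10/24 sites differ → p ≈ 0.416667, d = −0.75 ln(1 − 0.555556) = 0.608198 ≈ 0.6082.
B–C: 10/24 sites differ → p ≈ 0.416667, d = −0.75 ln(1 − 0.555556) = 0.608198 ≈ 0.6082.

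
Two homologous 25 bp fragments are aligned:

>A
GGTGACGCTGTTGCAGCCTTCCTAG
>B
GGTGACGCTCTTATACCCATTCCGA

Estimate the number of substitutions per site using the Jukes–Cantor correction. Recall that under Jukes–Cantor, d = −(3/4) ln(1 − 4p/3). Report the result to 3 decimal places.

0.490

The sequences differ at 9 of 25 sites (10, 13, 14, 16, 19, 21, 23, 24, 25), so p = 9/25 = 0.36.
d = −(3/4) ln(1 − 4p/3) = −0.75 ln(1 − 0.48) = −0.75 ln(0.52)
  = −0.75 × (-0.653926) = 0.490445 substitutions/site.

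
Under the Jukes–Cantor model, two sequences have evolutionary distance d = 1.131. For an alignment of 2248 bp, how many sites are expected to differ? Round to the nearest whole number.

1313

Invert JC69: p = (3/4)(1 − e^(−4d/3)) = 0.75 × (1 − e^(-1.508)) = 0.75 × (1 − 0.221352) = 0.583986.
Expected differing sites = pL ≈ 0.583986 × 2248 = 1312.800528 ≈ 1313.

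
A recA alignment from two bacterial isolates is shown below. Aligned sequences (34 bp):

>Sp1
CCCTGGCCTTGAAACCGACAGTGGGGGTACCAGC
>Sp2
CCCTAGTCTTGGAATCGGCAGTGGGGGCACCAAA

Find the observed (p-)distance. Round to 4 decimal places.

The sequences differ at 8 of 34 positions (sites 5, 7, 12, 15, 18, 28, 33, 34).
p = 8/34 = 0.235294… ≈ 0.2353 (to 4 d.p.).

0.2353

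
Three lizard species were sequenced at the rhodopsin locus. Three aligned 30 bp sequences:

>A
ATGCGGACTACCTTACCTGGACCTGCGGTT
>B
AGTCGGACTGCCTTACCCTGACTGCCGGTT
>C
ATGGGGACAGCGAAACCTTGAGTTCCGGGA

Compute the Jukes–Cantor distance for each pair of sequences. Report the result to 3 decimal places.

d(A,B) = 0.330, d(A,C) = 0.572, d(B,C) = 0.572

A–B: 8/30 sites differ → p ≈ 0.266667, d = −0.75 ln(1 − 0.355556) = 0.329526 ≈ 0.330.
A–C: 12/30 sites differ → p = 0.4, d = −0.75 ln(1 − 0.533333) = 0.571605 ≈ 0.572.
B–C: 12/30 sites differ → p = 0.4, d = −0.75 ln(1 − 0.533333) = 0.571605 ≈ 0.572.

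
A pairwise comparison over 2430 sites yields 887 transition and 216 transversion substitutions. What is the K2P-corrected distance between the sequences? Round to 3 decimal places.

0.903

P = 887/2430 ≈ 0.365021 and Q = 216/2430 ≈ 0.088889.
Under the Kimura two-parameter model, d = −½ ln(1 − 2P − Q) − ¼ ln(1 − 2Q).
1 − 2P − Q = 0.181069, giving −½ ln(0.181069) = 0.854439.
1 − 2Q = 0.822222, giving −¼ ln(0.822222) = 0.048936.
d = 0.854439 + 0.048936 = 0.903375.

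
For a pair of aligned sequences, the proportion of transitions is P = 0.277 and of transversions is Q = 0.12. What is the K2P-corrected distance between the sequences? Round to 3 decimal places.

0.629

Under the Kimura two-parameter model, d = −½ ln(1 − 2P − Q) − ¼ ln(1 − 2Q).
1 − 2P − Q = 0.326, giving −½ ln(0.326) = 0.560429.
1 − 2Q = 0.76, giving −¼ ln(0.76) = 0.068609.
d = 0.560429 + 0.068609 = 0.629038.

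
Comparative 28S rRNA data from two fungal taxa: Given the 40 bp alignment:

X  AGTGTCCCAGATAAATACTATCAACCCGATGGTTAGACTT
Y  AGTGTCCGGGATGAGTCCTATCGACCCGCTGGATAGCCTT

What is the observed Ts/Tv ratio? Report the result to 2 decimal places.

0.80

Transitions are A↔G and C↔T; transversions are all other mismatches.
Transitions: 4. Transversions: 5.
R = 4/5 = 0.80.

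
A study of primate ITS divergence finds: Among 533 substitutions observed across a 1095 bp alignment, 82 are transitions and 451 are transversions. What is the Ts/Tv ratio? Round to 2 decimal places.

0.18

R = 82/451 = 0.181818… ≈ 0.18 (to 2 d.p.).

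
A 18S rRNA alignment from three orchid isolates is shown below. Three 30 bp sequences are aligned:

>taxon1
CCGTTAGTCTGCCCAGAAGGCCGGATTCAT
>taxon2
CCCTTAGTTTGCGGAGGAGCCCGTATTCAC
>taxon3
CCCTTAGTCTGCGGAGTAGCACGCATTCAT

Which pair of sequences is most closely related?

taxon1–taxon2: 8/30 differ, p = 0.267, d = 0.330.
taxon1–taxon3: 7/30 differ, p = 0.233, d = 0.280.
taxon2–taxon3: 5/30 differ, p = 0.167, d = 0.188.
The smallest distance is between taxon2 and taxon3.

taxon2 and taxon3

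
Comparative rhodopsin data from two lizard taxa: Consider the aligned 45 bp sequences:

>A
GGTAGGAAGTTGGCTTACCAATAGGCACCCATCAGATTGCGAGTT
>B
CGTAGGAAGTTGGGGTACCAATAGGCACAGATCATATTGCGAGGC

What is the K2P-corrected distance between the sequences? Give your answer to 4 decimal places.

Of 45 sites, 1 differences are transitions and 7 are transversions, so P = 1/45 ≈ 0.022222 and Q = 7/45 ≈ 0.155556.
Under the Kimura two-parameter model, d = −½ ln(1 − 2P − Q) − ¼ ln(1 − 2Q).
1 − 2P − Q = 0.8, giving −½ ln(0.8) = 0.111572.
1 − 2Q = 0.688888, giving −¼ ln(0.688888) = 0.093169.
d = 0.111572 + 0.093169 = 0.204741.

0.2047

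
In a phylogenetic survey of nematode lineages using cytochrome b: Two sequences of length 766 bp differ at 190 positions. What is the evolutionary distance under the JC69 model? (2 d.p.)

p = 190/766 ≈ 0.248042.
d = −(3/4) ln(1 − 4p/3) = −0.75 ln(1 − 0.330723) = −0.75 ln(0.669277)
  = −0.75 × (-0.401557) = 0.301168 substitutions/site.

0.30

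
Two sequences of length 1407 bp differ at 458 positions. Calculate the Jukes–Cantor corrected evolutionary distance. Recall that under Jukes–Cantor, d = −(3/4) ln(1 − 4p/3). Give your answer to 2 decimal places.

0.43

p = 458/1407 ≈ 0.325515.
d = −(3/4) ln(1 − 4p/3) = −0.75 ln(1 − 0.43402) = −0.75 ln(0.56598)
  = −0.75 × (-0.569197) = 0.426898 substitutions/site.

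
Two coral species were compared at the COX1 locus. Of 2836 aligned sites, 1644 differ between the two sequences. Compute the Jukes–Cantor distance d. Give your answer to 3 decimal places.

p = 1644/2836 ≈ 0.57969.
d = −(3/4) ln(1 − 4p/3) = −0.75 ln(1 − 0.77292) = −0.75 ln(0.22708)
  = −0.75 × (-1.482453) = 1.111840 substitutions/site.

1.112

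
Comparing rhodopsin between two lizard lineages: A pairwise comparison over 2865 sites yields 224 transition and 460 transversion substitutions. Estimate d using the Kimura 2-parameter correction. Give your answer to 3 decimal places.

0.287

P = 224/2865 ≈ 0.078185 and Q = 460/2865 ≈ 0.160558.
Under the Kimura two-parameter model, d = −½ ln(1 − 2P − Q) − ¼ ln(1 − 2Q).
1 − 2P − Q = 0.683072, giving −½ ln(0.683072) = 0.190578.
1 − 2Q = 0.678884, giving −¼ ln(0.678884) = 0.096826.
d = 0.190578 + 0.096826 = 0.287404.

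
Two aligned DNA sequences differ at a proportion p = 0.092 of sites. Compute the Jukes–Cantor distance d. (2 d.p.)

d = −(3/4) ln(1 − 4p/3) = −0.75 ln(1 − 0.122667) = −0.75 ln(0.877333)
  = −0.75 × (-0.130869) = 0.098152 substitutions/site.

0.10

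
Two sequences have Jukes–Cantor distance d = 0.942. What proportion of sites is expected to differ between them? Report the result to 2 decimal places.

p = (3/4)(1 − e^(−4d/3)) = 0.75 × (1 − e^(-1.256)) = 0.75 × (1 − 0.284791) = 0.536407.

0.54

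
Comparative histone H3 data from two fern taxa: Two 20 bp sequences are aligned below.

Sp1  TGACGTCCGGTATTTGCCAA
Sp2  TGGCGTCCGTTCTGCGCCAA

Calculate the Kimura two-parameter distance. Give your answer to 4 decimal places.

Of 20 sites, 2 differences are transitions and 3 are transversions, so P = 2/20 = 0.1 and Q = 3/20 = 0.15.
Under the Kimura two-parameter model, d = −½ ln(1 − 2P − Q) − ¼ ln(1 − 2Q).
1 − 2P − Q = 0.65, giving −½ ln(0.65) = 0.215391.
1 − 2Q = 0.7, giving −¼ ln(0.7) = 0.089169.
d = 0.215391 + 0.089169 = 0.304560.

0.3046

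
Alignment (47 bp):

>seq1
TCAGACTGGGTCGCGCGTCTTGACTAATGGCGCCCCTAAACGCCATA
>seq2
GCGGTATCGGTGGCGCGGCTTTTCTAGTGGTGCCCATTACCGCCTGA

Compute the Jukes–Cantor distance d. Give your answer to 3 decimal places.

0.454

The sequences differ at 16 of 47 sites, so p = 16/47 ≈ 0.340426.
d = −(3/4) ln(1 − 4p/3) = −0.75 ln(1 − 0.453901) = −0.75 ln(0.546099)
  = −0.75 × (-0.604955) = 0.453716 substitutions/site.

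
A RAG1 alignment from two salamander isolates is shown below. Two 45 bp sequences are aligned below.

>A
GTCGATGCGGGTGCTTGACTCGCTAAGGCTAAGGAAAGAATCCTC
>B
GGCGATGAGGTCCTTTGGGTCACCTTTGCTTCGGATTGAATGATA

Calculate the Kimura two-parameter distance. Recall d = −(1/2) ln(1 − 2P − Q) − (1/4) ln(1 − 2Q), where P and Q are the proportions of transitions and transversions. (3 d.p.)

Of 45 sites, 5 differences are transitions and 15 are transversions, so P = 5/45 ≈ 0.111111 and Q = 15/45 ≈ 0.333333.
Under the Kimura two-parameter model, d = −½ ln(1 − 2P − Q) − ¼ ln(1 − 2Q).
1 − 2P − Q = 0.444445, giving −½ ln(0.444445) = 0.405464.
1 − 2Q = 0.333334, giving −¼ ln(0.333334) = 0.274653.
d = 0.405464 + 0.274653 = 0.680117.

0.680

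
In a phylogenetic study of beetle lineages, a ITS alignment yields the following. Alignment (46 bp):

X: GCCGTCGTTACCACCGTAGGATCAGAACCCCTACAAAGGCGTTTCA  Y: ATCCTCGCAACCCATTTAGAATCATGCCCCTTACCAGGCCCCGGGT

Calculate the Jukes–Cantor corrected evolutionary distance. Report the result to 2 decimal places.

0.82

The sequences differ at 23 of 46 sites, so p = 23/46 = 0.5.
d = −(3/4) ln(1 − 4p/3) = −0.75 ln(1 − 0.666667) = −0.75 ln(0.333333)
  = −0.75 × (-1.098613) = 0.823960 substitutions/site.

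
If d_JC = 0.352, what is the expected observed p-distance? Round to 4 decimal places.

p = (3/4)(1 − e^(−4d/3)) = 0.75 × (1 − e^(-0.469333)) = 0.75 × (1 − 0.625419) = 0.280936.

0.2809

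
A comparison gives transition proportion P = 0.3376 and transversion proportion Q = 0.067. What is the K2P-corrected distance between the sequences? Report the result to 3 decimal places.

0.714

Under the Kimura two-parameter model, d = −½ ln(1 − 2P − Q) − ¼ ln(1 − 2Q).
1 − 2P − Q = 0.2578, giving −½ ln(0.2578) = 0.677786.
1 − 2Q = 0.866, giving −¼ ln(0.866) = 0.035968.
d = 0.677786 + 0.035968 = 0.713754.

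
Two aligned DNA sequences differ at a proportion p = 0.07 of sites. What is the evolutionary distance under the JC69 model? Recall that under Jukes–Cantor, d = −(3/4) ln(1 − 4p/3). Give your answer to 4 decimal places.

d = −(3/4) ln(1 − 4p/3) = −0.75 ln(1 − 0.093333) = −0.75 ln(0.906667)
  = −0.75 × (-0.097980) = 0.073485 substitutions/site.

0.0735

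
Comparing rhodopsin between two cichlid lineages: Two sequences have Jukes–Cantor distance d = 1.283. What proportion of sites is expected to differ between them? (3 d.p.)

0.614

p = (3/4)(1 − e^(−4d/3)) = 0.75 × (1 − e^(-1.710667)) = 0.75 × (1 − 0.180745) = 0.614441.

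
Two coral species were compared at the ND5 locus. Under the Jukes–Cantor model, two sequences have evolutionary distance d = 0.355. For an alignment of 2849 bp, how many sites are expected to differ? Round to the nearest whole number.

Invert JC69: p = (3/4)(1 − e^(−4d/3)) = 0.75 × (1 − e^(-0.473333)) = 0.75 × (1 − 0.622923) = 0.282808.
Expected differing sites = pL ≈ 0.282808 × 2849 = 805.719992 ≈ 806.

806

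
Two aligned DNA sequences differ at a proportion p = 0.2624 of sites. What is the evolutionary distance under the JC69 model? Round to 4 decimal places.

0.3229

d = −(3/4) ln(1 − 4p/3) = −0.75 ln(1 − 0.349867) = −0.75 ln(0.650133)
  = −0.75 × (-0.430578) = 0.322934 substitutions/site.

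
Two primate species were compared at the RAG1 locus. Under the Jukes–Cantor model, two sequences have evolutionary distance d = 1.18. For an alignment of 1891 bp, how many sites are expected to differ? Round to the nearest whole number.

Invert JC69: p = (3/4)(1 − e^(−4d/3)) = 0.75 × (1 − e^(-1.573333)) = 0.75 × (1 − 0.207353) = 0.594485.
Expected differing sites = pL ≈ 0.594485 × 1891 = 1124.171135 ≈ 1124.

1124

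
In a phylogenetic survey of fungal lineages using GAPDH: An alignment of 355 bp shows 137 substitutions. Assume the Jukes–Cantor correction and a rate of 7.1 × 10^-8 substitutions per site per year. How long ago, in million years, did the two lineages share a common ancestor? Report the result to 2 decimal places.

p = 137/355 ≈ 0.385915.
d = −(3/4) ln(1 − 4p/3) = −0.75 ln(1 − 0.514553) = −0.75 ln(0.485447)
  = −0.75 × (-0.722685) = 0.542014 substitutions/site.
Under a molecular clock d = 2μt, so t = d/(2μ) = 0.542014 / (2 × 7.1 × 10^-8) = 3.82 million years.

3.82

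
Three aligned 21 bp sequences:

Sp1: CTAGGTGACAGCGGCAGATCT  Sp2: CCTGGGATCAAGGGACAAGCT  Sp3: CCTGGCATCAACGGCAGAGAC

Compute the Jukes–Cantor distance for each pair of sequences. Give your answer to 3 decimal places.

d(Sp1,Sp2) = 0.899, d(Sp1,Sp3) = 0.635, d(Sp2,Sp3) = 0.441

Sp1–Sp2: 11/21 sites differ → p ≈ 0.52381, d = −0.75 ln(1 − 0.698413) = 0.899023 ≈ 0.899.
Sp1–Sp3: 9/21 sites differ → p ≈ 0.428571, d = −0.75 ln(1 − 0.571428) = 0.635472 ≈ 0.635.
Sp2–Sp3: 7/21 sites differ → p ≈ 0.333333, d = −0.75 ln(1 − 0.444444) = 0.440839 ≈ 0.441.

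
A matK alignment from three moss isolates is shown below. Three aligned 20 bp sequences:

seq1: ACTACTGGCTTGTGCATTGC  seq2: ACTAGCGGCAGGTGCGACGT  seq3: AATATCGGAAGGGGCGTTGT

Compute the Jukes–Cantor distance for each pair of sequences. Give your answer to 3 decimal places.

d(seq1,seq2) = 0.572, d(seq1,seq3) = 0.687, d(seq2,seq3) = 0.383

seq1–seq2: 8/20 sites differ → p = 0.4, d = −0.75 ln(1 − 0.533333) = 0.571605 ≈ 0.572.
seq1–seq3: 9/20 sites differ → p = 0.45, d = −0.75 ln(1 − 0.6) = 0.687218 ≈ 0.687.
seq2–seq3: 6/20 sites differ → p = 0.3, d = −0.75 ln(1 − 0.4) = 0.383119 ≈ 0.383.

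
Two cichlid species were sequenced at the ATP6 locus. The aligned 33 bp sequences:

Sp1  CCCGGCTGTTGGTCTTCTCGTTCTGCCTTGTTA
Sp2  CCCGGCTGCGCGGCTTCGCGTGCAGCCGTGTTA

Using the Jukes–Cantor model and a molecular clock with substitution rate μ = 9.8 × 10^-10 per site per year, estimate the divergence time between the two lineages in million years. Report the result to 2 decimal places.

The sequences differ at 8 of 33 sites (9, 10, 11, 13, 18, 22, 24, 28), so p = 8/33 ≈ 0.242424.
d = −(3/4) ln(1 − 4p/3) = −0.75 ln(1 − 0.323232) = −0.75 ln(0.676768)
  = −0.75 × (-0.390427) = 0.292820 substitutions/site.
Under a molecular clock d = 2μt, so t = d/(2μ) = 0.292820 / (2 × 9.8 × 10^-10) = 149.40 million years.

149.40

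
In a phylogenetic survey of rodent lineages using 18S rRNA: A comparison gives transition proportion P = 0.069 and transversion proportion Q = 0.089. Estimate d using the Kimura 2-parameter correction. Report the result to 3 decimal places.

0.178

Under the Kimura two-parameter model, d = −½ ln(1 − 2P − Q) − ¼ ln(1 − 2Q).
1 − 2P − Q = 0.773, giving −½ ln(0.773) = 0.128738.
1 − 2Q = 0.822, giving −¼ ln(0.822) = 0.049004.
d = 0.128738 + 0.049004 = 0.177742.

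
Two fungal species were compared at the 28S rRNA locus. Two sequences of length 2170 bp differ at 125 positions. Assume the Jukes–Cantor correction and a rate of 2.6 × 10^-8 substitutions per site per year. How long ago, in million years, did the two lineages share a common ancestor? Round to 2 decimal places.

p = 125/2170 ≈ 0.057604.
d = −(3/4) ln(1 − 4p/3) = −0.75 ln(1 − 0.076805) = −0.75 ln(0.923195)
  = −0.75 × (-0.079915) = 0.059936 substitutions/site.
Under a molecular clock d = 2μt, so t = d/(2μ) = 0.059936 / (2 × 2.6 × 10^-8) = 1.15 million years.

1.15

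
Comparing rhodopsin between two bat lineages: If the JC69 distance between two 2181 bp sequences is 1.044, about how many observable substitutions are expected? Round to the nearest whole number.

1229

Invert JC69: p = (3/4)(1 − e^(−4d/3)) = 0.75 × (1 − e^(-1.392)) = 0.75 × (1 − 0.248578) = 0.563567.
Expected differing sites = pL ≈ 0.563567 × 2181 = 1229.139627 ≈ 1229.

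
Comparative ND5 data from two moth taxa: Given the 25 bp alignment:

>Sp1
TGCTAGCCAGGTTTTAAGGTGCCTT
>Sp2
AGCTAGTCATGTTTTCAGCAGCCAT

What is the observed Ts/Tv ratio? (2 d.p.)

0.17

Transitions are A↔G and C↔T; transversions are all other mismatches.
Transitions: 1. Transversions: 6.
R = 1/6 = 0.166666… ≈ 0.17 (to 2 d.p.).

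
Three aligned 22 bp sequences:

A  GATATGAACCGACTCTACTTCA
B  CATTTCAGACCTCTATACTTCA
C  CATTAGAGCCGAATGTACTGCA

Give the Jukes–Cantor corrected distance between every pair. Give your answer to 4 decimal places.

A–B: 8/22 sites differ → p ≈ 0.363636, d = −0.75 ln(1 − 0.484848) = 0.497470 ≈ 0.4975.
A–C: 7/22 sites differ → p ≈ 0.318182, d = −0.75 ln(1 − 0.424243) = 0.414052 ≈ 0.4141.
B–C: 8/22 sites differ → p ≈ 0.363636, d = −0.75 ln(1 − 0.484848) = 0.497470 ≈ 0.4975.

d(A,B) = 0.4975, d(A,C) = 0.4141, d(B,C) = 0.4975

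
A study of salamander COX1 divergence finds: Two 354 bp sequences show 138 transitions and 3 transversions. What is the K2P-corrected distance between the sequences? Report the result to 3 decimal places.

P = 138/354 ≈ 0.389831 and Q = 3/354 ≈ 0.008475.
Under the Kimura two-parameter model, d = −½ ln(1 − 2P − Q) − ¼ ln(1 − 2Q).
1 − 2P − Q = 0.211863, giving −½ ln(0.211863) = 0.775908.
1 − 2Q = 0.98305, giving −¼ ln(0.98305) = 0.004274.
d = 0.775908 + 0.004274 = 0.780182.

0.780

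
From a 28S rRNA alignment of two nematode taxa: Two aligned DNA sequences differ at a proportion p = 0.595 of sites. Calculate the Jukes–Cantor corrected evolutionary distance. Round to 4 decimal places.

1.1825

d = −(3/4) ln(1 − 4p/3) = −0.75 ln(1 − 0.793333) = −0.75 ln(0.206667)
  = −0.75 × (-1.576646) = 1.182485 substitutions/site.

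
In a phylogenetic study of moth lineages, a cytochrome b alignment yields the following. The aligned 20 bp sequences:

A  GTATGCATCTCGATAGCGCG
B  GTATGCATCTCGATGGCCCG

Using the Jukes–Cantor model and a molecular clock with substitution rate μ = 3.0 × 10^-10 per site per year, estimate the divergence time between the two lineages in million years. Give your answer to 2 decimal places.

The sequences differ at 2 of 20 sites (15, 18), so p = 2/20 = 0.1.
d = −(3/4) ln(1 − 4p/3) = −0.75 ln(1 − 0.133333) = −0.75 ln(0.866667)
  = −0.75 × (-0.143100) = 0.107325 substitutions/site.
Under a molecular clock d = 2μt, so t = d/(2μ) = 0.107325 / (2 × 3.0 × 10^-10) = 178.88 million years.

178.88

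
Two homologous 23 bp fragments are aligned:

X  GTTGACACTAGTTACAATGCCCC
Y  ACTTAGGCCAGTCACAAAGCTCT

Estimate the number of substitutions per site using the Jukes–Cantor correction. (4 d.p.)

0.6501

The sequences differ at 10 of 23 sites (1, 2, 4, 6, 7, 9, 13, 18, 21, 23), so p = 10/23 ≈ 0.434783.
d = −(3/4) ln(1 − 4p/3) = −0.75 ln(1 − 0.579711) = −0.75 ln(0.420289)
  = −0.75 × (-0.866813) = 0.650110 substitutions/site.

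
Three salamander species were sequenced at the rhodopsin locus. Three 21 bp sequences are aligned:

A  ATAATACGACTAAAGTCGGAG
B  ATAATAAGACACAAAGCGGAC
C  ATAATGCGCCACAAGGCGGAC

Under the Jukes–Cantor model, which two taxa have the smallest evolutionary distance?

A–B: 6/21 differ, p = 0.286, d = 0.360.
A–C: 6/21 differ, p = 0.286, d = 0.360.
B–C: 4/21 differ, p = 0.190, d = 0.220.
The smallest distance is between B and C.

B and C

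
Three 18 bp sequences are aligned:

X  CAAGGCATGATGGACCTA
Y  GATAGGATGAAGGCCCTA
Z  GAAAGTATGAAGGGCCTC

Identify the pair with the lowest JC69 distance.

Y and Z

X–Y: 6/18 differ, p = 0.333, d = 0.441.
X–Z: 6/18 differ, p = 0.333, d = 0.441.
Y–Z: 4/18 differ, p = 0.222, d = 0.264.
The smallest distance is between Y and Z.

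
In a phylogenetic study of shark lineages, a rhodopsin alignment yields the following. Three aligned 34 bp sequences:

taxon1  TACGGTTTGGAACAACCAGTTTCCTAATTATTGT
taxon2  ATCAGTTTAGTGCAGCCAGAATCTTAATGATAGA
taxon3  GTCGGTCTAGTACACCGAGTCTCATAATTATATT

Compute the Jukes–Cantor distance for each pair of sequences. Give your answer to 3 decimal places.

d(taxon1,taxon2) = 0.535, d(taxon1,taxon3) = 0.423, d(taxon2,taxon3) = 0.477

taxon1–taxon2: 13/34 sites differ → p ≈ 0.382353, d = −0.75 ln(1 − 0.509804) = 0.534712 ≈ 0.535.
taxon1–taxon3: 11/34 sites differ → p ≈ 0.323529, d = −0.75 ln(1 − 0.431372) = 0.423397 ≈ 0.423.
taxon2–taxon3: 12/34 sites differ → p ≈ 0.352941, d = −0.75 ln(1 − 0.470588) = 0.476991 ≈ 0.477.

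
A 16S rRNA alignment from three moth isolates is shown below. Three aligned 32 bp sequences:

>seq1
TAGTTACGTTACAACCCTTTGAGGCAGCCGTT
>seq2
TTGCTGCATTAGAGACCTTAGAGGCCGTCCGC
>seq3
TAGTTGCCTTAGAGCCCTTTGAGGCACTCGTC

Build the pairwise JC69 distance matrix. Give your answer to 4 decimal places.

d(seq1,seq2) = 0.5851, d(seq1,seq3) = 0.2586, d(seq2,seq3) = 0.3525

seq1–seq2: 13/32 sites differ → p = 0.40625, d = −0.75 ln(1 − 0.541667) = 0.585119 ≈ 0.5851.
seq1–seq3: 7/32 sites differ → p = 0.21875, d = −0.75 ln(1 − 0.291667) = 0.258631 ≈ 0.2586.
seq2–seq3: 9/32 sites differ → p = 0.28125, d = −0.75 ln(1 − 0.375) = 0.352503 ≈ 0.3525.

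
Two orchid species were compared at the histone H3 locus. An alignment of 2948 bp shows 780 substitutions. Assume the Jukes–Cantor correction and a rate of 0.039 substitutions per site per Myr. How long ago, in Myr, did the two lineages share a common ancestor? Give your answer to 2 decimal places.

p = 780/2948 ≈ 0.264586.
d = −(3/4) ln(1 − 4p/3) = −0.75 ln(1 − 0.352781) = −0.75 ln(0.647219)
  = −0.75 × (-0.435071) = 0.326303 substitutions/site.
Under a molecular clock d = 2μt, so t = d/(2μ) = 0.326303 / (2 × 0.039) = 4.18 Myr.

4.18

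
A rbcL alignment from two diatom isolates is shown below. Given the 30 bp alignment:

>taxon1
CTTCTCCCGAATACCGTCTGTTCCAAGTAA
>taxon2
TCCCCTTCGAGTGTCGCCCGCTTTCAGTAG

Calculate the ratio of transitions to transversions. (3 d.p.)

Transitions are A↔G and C↔T; transversions are all other mismatches.
Transitions: 15. Transversions: 1.
R = 15/1 = 15.000.

15.000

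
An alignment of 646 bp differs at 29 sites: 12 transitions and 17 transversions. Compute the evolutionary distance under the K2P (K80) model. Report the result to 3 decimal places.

P = 12/646 ≈ 0.018576 and Q = 17/646 ≈ 0.026316.
Under the Kimura two-parameter model, d = −½ ln(1 − 2P − Q) − ¼ ln(1 − 2Q).
1 − 2P − Q = 0.936532, giving −½ ln(0.936532) = 0.032786.
1 − 2Q = 0.947368, giving −¼ ln(0.947368) = 0.013517.
d = 0.032786 + 0.013517 = 0.046303.

0.046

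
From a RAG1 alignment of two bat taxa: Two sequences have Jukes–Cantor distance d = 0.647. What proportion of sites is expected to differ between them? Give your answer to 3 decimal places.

p = (3/4)(1 − e^(−4d/3)) = 0.75 × (1 − e^(-0.862667)) = 0.75 × (1 − 0.422035) = 0.433474.

0.433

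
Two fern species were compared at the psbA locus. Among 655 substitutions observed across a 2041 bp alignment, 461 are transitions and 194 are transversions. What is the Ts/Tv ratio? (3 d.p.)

R = 461/194 = 2.376288… ≈ 2.376 (to 3 d.p.).

2.376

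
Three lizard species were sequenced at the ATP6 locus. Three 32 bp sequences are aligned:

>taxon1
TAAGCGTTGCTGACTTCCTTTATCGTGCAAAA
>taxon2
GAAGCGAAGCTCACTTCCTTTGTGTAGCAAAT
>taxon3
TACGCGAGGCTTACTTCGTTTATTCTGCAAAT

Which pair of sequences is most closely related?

taxon1 and taxon3

taxon1–taxon2: 9/32 differ, p = 0.281, d = 0.353.
taxon1–taxon3: 8/32 differ, p = 0.250, d = 0.304.
taxon2–taxon3: 9/32 differ, p = 0.281, d = 0.353.
The smallest distance is between taxon1 and taxon3.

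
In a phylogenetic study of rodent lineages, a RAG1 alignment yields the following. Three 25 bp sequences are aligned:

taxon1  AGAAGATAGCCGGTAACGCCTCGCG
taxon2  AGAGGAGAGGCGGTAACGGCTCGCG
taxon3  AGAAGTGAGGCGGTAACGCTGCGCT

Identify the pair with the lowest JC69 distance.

taxon1 and taxon2

taxon1–taxon2: 4/25 differ, p = 0.160, d = 0.180.
taxon1–taxon3: 6/25 differ, p = 0.240, d = 0.289.
taxon2–taxon3: 6/25 differ, p = 0.240, d = 0.289.
The smallest distance is between taxon1 and taxon2.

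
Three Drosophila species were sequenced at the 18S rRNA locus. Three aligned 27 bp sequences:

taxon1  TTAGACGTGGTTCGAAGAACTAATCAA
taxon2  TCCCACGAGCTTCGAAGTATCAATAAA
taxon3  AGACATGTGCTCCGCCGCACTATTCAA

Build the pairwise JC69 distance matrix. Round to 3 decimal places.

taxon1–taxon2: 9/27 sites differ → p ≈ 0.333333, d = −0.75 ln(1 − 0.444444) = 0.440839 ≈ 0.441.
taxon1–taxon3: 10/27 sites differ → p ≈ 0.37037, d = −0.75 ln(1 − 0.493827) = 0.510658 ≈ 0.511.
taxon2–taxon3: 13/27 sites differ → p ≈ 0.481481, d = −0.75 ln(1 − 0.641975) = 0.770364 ≈ 0.770.

d(taxon1,taxon2) = 0.441, d(taxon1,taxon3) = 0.511, d(taxon2,taxon3) = 0.770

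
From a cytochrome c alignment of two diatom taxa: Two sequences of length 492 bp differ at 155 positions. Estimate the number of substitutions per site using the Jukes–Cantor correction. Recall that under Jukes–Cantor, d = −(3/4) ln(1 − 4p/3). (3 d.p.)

0.409

p = 155/492 ≈ 0.315041.
d = −(3/4) ln(1 − 4p/3) = −0.75 ln(1 − 0.420055) = −0.75 ln(0.579945)
  = −0.75 × (-0.544822) = 0.408617 substitutions/site.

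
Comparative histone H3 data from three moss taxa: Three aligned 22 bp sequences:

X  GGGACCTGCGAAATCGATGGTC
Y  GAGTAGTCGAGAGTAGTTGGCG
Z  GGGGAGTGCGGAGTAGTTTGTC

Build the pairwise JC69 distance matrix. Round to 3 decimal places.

d(X,Y) = 1.163, d(X,Z) = 0.497, d(Y,Z) = 0.497

X–Y: 13/22 sites differ → p ≈ 0.590909, d = −0.75 ln(1 − 0.787879) = 1.162949 ≈ 1.163.
X–Z: 8/22 sites differ → p ≈ 0.363636, d = −0.75 ln(1 − 0.484848) = 0.497470 ≈ 0.497.
Y–Z: 8/22 sites differ → p ≈ 0.363636, d = −0.75 ln(1 − 0.484848) = 0.497470 ≈ 0.497.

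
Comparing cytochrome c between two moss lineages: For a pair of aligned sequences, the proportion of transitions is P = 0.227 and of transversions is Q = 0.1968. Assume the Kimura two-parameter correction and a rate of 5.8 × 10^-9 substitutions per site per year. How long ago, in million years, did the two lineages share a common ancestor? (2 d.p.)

Under the Kimura two-parameter model, d = −½ ln(1 − 2P − Q) − ¼ ln(1 − 2Q).
1 − 2P − Q = 0.3492, giving −½ ln(0.3492) = 0.526055.
1 − 2Q = 0.6064, giving −¼ ln(0.6064) = 0.125054.
d = 0.526055 + 0.125054 = 0.651109.
Under a molecular clock d = 2μt, so t = d/(2μ) = 0.651109 / (2 × 5.8 × 10^-9) = 56.13 million years.

56.13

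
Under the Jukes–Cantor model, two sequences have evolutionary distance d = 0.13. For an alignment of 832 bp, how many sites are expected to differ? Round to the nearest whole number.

99

Invert JC69: p = (3/4)(1 − e^(−4d/3)) = 0.75 × (1 − e^(-0.173333)) = 0.75 × (1 − 0.840858) = 0.119357.
Expected differing sites = pL ≈ 0.119357 × 832 = 99.305024 ≈ 99.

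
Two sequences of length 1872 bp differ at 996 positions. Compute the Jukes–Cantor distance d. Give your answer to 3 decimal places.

p = 996/1872 ≈ 0.532051.
d = −(3/4) ln(1 − 4p/3) = −0.75 ln(1 − 0.709401) = −0.75 ln(0.290599)
  = −0.75 × (-1.235811) = 0.926858 substitutions/site.

0.927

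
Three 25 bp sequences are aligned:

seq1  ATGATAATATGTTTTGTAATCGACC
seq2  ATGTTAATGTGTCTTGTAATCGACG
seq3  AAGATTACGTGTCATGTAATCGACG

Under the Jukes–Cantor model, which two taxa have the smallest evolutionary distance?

seq1 and seq2

seq1–seq2: 4/25 differ, p = 0.160, d = 0.180.
seq1–seq3: 7/25 differ, p = 0.280, d = 0.351.
seq2–seq3: 5/25 differ, p = 0.200, d = 0.233.
The smallest distance is between seq1 and seq2.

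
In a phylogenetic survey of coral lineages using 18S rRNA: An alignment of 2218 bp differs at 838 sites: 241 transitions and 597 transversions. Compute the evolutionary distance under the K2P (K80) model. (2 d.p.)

0.53

P = 241/2218 ≈ 0.108656 and Q = 597/2218 ≈ 0.269161.
Under the Kimura two-parameter model, d = −½ ln(1 − 2P − Q) − ¼ ln(1 − 2Q).
1 − 2P − Q = 0.513527, giving −½ ln(0.513527) = 0.333226.
1 − 2Q = 0.461678, giving −¼ ln(0.461678) = 0.193222.
d = 0.333226 + 0.193222 = 0.526448.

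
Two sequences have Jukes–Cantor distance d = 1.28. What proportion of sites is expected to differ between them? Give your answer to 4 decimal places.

0.6139

p = (3/4)(1 − e^(−4d/3)) = 0.75 × (1 − e^(-1.706667)) = 0.75 × (1 − 0.181470) = 0.613898.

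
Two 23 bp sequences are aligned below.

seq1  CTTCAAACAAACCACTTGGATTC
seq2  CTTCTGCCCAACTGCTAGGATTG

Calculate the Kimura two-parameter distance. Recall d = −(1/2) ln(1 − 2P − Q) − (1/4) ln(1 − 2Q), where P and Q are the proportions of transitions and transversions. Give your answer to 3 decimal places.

Of 23 sites, 3 differences are transitions and 5 are transversions, so P = 3/23 ≈ 0.130435 and Q = 5/23 ≈ 0.217391.
Under the Kimura two-parameter model, d = −½ ln(1 − 2P − Q) − ¼ ln(1 − 2Q).
1 − 2P − Q = 0.521739, giving −½ ln(0.521739) = 0.325294.
1 − 2Q = 0.565218, giving −¼ ln(0.565218) = 0.142636.
d = 0.325294 + 0.142636 = 0.467930.

0.468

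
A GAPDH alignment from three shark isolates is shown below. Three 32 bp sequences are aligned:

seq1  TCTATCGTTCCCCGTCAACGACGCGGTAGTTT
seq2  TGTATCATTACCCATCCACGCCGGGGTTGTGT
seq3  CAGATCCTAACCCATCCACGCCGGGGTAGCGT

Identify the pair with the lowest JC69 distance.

seq2 and seq3

seq1–seq2: 9/32 differ, p = 0.281, d = 0.353.
seq1–seq3: 12/32 differ, p = 0.375, d = 0.520.
seq2–seq3: 7/32 differ, p = 0.219, d = 0.259.
The smallest distance is between seq2 and seq3.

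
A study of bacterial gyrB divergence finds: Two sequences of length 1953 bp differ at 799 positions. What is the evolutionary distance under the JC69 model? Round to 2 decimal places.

0.59

p = 799/1953 ≈ 0.409114.
d = −(3/4) ln(1 − 4p/3) = −0.75 ln(1 − 0.545485) = −0.75 ln(0.454515)
  = −0.75 × (-0.788524) = 0.591393 substitutions/site.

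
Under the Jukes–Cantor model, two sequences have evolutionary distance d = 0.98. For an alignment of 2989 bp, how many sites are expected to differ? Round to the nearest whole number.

Invert JC69: p = (3/4)(1 − e^(−4d/3)) = 0.75 × (1 − e^(-1.306667)) = 0.75 × (1 − 0.270721) = 0.546959.
Expected differing sites = pL ≈ 0.546959 × 2989 = 1634.860451 ≈ 1635.

1635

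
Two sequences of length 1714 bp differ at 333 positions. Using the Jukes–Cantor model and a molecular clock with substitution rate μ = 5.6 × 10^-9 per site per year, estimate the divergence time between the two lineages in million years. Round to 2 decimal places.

20.08

p = 333/1714 ≈ 0.194282.
d = −(3/4) ln(1 − 4p/3) = −0.75 ln(1 − 0.259043) = −0.75 ln(0.740957)
  = −0.75 × (-0.299813) = 0.224860 substitutions/site.
Under a molecular clock d = 2μt, so t = d/(2μ) = 0.224860 / (2 × 5.6 × 10^-9) = 20.08 million years.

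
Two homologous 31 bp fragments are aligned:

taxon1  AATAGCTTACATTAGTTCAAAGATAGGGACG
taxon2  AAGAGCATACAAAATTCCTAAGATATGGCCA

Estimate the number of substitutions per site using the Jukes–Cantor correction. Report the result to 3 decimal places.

0.422

The sequences differ at 10 of 31 sites (3, 7, 12, 13, 15, 17, 19, 26, 29, 31), so p = 10/31 ≈ 0.322581.
d = −(3/4) ln(1 − 4p/3) = −0.75 ln(1 − 0.430108) = −0.75 ln(0.569892)
  = −0.75 × (-0.562308) = 0.421731 substitutions/site.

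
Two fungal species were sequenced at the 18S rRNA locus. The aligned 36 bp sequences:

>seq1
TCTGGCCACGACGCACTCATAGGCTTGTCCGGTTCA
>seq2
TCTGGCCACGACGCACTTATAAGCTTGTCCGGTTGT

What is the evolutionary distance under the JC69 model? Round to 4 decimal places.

0.1203

The sequences differ at 4 of 36 sites (18, 22, 35, 36), so p = 4/36 ≈ 0.111111.
d = −(3/4) ln(1 − 4p/3) = −0.75 ln(1 − 0.148148) = −0.75 ln(0.851852)
  = −0.75 × (-0.160342) = 0.120257 substitutions/site.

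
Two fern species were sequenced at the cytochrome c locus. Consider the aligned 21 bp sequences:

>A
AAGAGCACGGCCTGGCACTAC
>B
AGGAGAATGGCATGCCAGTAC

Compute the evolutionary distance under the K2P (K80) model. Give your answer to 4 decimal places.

0.3597

Of 21 sites, 2 differences are transitions and 4 are transversions, so P = 2/21 ≈ 0.095238 and Q = 4/21 ≈ 0.190476.
Under the Kimura two-parameter model, d = −½ ln(1 − 2P − Q) − ¼ ln(1 − 2Q).
1 − 2P − Q = 0.619048, giving −½ ln(0.619048) = 0.239786.
1 − 2Q = 0.619048, giving −¼ ln(0.619048) = 0.119893.
d = 0.239786 + 0.119893 = 0.359679.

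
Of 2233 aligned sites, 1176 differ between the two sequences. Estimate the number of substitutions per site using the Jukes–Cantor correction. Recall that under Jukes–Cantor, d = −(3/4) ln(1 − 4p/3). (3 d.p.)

p = 1176/2233 ≈ 0.526646.
d = −(3/4) ln(1 − 4p/3) = −0.75 ln(1 − 0.702195) = −0.75 ln(0.297805)
  = −0.75 × (-1.211316) = 0.908487 substitutions/site.

0.908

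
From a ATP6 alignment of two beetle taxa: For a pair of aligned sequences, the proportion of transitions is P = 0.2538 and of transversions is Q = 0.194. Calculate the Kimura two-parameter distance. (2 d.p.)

Under the Kimura two-parameter model, d = −½ ln(1 − 2P − Q) − ¼ ln(1 − 2Q).
1 − 2P − Q = 0.2984, giving −½ ln(0.2984) = 0.604660.
1 − 2Q = 0.612, giving −¼ ln(0.612) = 0.122756.
d = 0.604660 + 0.122756 = 0.727416.

0.73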